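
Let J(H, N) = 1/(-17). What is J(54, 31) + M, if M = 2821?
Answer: 47956/17 ≈ 2820.9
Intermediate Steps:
J(H, N) = -1/17
J(54, 31) + M = -1/17 + 2821 = 47956/17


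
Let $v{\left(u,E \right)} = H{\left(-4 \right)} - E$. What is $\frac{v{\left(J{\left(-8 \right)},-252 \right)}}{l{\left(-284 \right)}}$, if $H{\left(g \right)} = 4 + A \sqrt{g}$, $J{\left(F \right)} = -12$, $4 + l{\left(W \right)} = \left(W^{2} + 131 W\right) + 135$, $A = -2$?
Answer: $\frac{256}{43583} - \frac{4 i}{43583} \approx 0.0058739 - 9.1779 \cdot 10^{-5} i$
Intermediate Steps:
$l{\left(W \right)} = 131 + W^{2} + 131 W$ ($l{\left(W \right)} = -4 + \left(\left(W^{2} + 131 W\right) + 135\right) = -4 + \left(135 + W^{2} + 131 W\right) = 131 + W^{2} + 131 W$)
$H{\left(g \right)} = 4 - 2 \sqrt{g}$
$v{\left(u,E \right)} = 4 - E - 4 i$ ($v{\left(u,E \right)} = \left(4 - 2 \sqrt{-4}\right) - E = \left(4 - 2 \cdot 2 i\right) - E = \left(4 - 4 i\right) - E = 4 - E - 4 i$)
$\frac{v{\left(J{\left(-8 \right)},-252 \right)}}{l{\left(-284 \right)}} = \frac{4 - -252 - 4 i}{131 + \left(-284\right)^{2} + 131 \left(-284\right)} = \frac{4 + 252 - 4 i}{131 + 80656 - 37204} = \frac{256 - 4 i}{43583} = \left(256 - 4 i\right) \frac{1}{43583} = \frac{256}{43583} - \frac{4 i}{43583}$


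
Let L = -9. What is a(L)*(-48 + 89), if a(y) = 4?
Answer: 164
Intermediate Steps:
a(L)*(-48 + 89) = 4*(-48 + 89) = 4*41 = 164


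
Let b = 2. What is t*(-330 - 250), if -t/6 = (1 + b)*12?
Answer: 125280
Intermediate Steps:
t = -216 (t = -6*(1 + 2)*12 = -18*12 = -6*36 = -216)
t*(-330 - 250) = -216*(-330 - 250) = -216*(-580) = 125280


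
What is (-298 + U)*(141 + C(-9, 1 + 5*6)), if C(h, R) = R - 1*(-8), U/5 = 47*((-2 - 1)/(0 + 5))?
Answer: -79020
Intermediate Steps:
U = -141 (U = 5*(47*((-2 - 1)/(0 + 5))) = 5*(47*(-3/5)) = 5*(47*(-3*⅕)) = 5*(47*(-⅗)) = 5*(-141/5) = -141)
C(h, R) = 8 + R (C(h, R) = R + 8 = 8 + R)
(-298 + U)*(141 + C(-9, 1 + 5*6)) = (-298 - 141)*(141 + (8 + (1 + 5*6))) = -439*(141 + (8 + (1 + 30))) = -439*(141 + (8 + 31)) = -439*(141 + 39) = -439*180 = -79020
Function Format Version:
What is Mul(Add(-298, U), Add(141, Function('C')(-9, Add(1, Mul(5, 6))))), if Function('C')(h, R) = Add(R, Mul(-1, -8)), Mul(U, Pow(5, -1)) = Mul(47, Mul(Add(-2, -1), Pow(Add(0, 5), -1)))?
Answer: -79020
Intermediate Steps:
U = -141 (U = Mul(5, Mul(47, Mul(Add(-2, -1), Pow(Add(0, 5), -1)))) = Mul(5, Mul(47, Mul(-3, Pow(5, -1)))) = Mul(5, Mul(47, Mul(-3, Rational(1, 5)))) = Mul(5, Mul(47, Rational(-3, 5))) = Mul(5, Rational(-141, 5)) = -141)
Function('C')(h, R) = Add(8, R) (Function('C')(h, R) = Add(R, 8) = Add(8, R))
Mul(Add(-298, U), Add(141, Function('C')(-9, Add(1, Mul(5, 6))))) = Mul(Add(-298, -141), Add(141, Add(8, Add(1, Mul(5, 6))))) = Mul(-439, Add(141, Add(8, Add(1, 30)))) = Mul(-439, Add(141, Add(8, 31))) = Mul(-439, Add(141, 39)) = Mul(-439, 180) = -79020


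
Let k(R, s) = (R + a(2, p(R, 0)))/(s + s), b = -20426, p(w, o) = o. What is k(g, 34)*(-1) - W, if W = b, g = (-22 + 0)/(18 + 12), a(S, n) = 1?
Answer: 5208629/255 ≈ 20426.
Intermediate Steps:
g = -11/15 (g = -22/30 = -22*1/30 = -11/15 ≈ -0.73333)
W = -20426
k(R, s) = (1 + R)/(2*s) (k(R, s) = (R + 1)/(s + s) = (1 + R)/((2*s)) = (1 + R)*(1/(2*s)) = (1 + R)/(2*s))
k(g, 34)*(-1) - W = ((1/2)*(1 - 11/15)/34)*(-1) - 1*(-20426) = ((1/2)*(1/34)*(4/15))*(-1) + 20426 = (1/255)*(-1) + 20426 = -1/255 + 20426 = 5208629/255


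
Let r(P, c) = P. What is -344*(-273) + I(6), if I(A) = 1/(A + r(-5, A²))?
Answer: 93913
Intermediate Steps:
I(A) = 1/(-5 + A) (I(A) = 1/(A - 5) = 1/(-5 + A))
-344*(-273) + I(6) = -344*(-273) + 1/(-5 + 6) = 93912 + 1/1 = 93912 + 1 = 93913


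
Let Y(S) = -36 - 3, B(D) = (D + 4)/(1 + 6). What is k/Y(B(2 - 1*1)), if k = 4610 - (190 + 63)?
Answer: -4357/39 ≈ -111.72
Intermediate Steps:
B(D) = 4/7 + D/7 (B(D) = (4 + D)/7 = (4 + D)*(⅐) = 4/7 + D/7)
Y(S) = -39
k = 4357 (k = 4610 - 1*253 = 4610 - 253 = 4357)
k/Y(B(2 - 1*1)) = 4357/(-39) = 4357*(-1/39) = -4357/39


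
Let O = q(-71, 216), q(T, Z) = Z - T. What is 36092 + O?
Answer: 36379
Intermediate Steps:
O = 287 (O = 216 - 1*(-71) = 216 + 71 = 287)
36092 + O = 36092 + 287 = 36379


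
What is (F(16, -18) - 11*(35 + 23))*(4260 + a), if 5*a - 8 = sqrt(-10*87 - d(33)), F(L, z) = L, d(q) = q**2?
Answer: -13253576/5 - 622*I*sqrt(1959)/5 ≈ -2.6507e+6 - 5506.0*I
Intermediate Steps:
a = 8/5 + I*sqrt(1959)/5 (a = 8/5 + sqrt(-10*87 - 1*33**2)/5 = 8/5 + sqrt(-870 - 1*1089)/5 = 8/5 + sqrt(-870 - 1089)/5 = 8/5 + sqrt(-1959)/5 = 8/5 + (I*sqrt(1959))/5 = 8/5 + I*sqrt(1959)/5 ≈ 1.6 + 8.8521*I)
(F(16, -18) - 11*(35 + 23))*(4260 + a) = (16 - 11*(35 + 23))*(4260 + (8/5 + I*sqrt(1959)/5)) = (16 - 11*58)*(21308/5 + I*sqrt(1959)/5) = (16 - 638)*(21308/5 + I*sqrt(1959)/5) = -622*(21308/5 + I*sqrt(1959)/5) = -13253576/5 - 622*I*sqrt(1959)/5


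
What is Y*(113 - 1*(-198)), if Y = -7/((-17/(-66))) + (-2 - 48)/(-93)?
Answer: -13098076/1581 ≈ -8284.7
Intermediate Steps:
Y = -42116/1581 (Y = -7/((-17*(-1/66))) - 50*(-1/93) = -7/17/66 + 50/93 = -7*66/17 + 50/93 = -462/17 + 50/93 = -42116/1581 ≈ -26.639)
Y*(113 - 1*(-198)) = -42116*(113 - 1*(-198))/1581 = -42116*(113 + 198)/1581 = -42116/1581*311 = -13098076/1581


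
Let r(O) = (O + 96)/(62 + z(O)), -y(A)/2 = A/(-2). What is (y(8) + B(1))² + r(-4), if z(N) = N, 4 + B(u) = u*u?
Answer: 771/29 ≈ 26.586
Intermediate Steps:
B(u) = -4 + u² (B(u) = -4 + u*u = -4 + u²)
y(A) = A (y(A) = -2*A/(-2) = -2*A*(-1)/2 = -(-1)*A = A)
r(O) = (96 + O)/(62 + O) (r(O) = (O + 96)/(62 + O) = (96 + O)/(62 + O))
(y(8) + B(1))² + r(-4) = (8 + (-4 + 1²))² + (96 - 4)/(62 - 4) = (8 + (-4 + 1))² + 92/58 = (8 - 3)² + (1/58)*92 = 5² + 46/29 = 25 + 46/29 = 771/29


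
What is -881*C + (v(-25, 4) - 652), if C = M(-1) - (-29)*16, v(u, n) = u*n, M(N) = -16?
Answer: -395440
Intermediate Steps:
v(u, n) = n*u
C = 448 (C = -16 - (-29)*16 = -16 - 1*(-464) = -16 + 464 = 448)
-881*C + (v(-25, 4) - 652) = -881*448 + (4*(-25) - 652) = -394688 + (-100 - 652) = -394688 - 752 = -395440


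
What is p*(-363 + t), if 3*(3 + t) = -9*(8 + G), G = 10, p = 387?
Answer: -162540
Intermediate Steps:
t = -57 (t = -3 + (-9*(8 + 10))/3 = -3 + (-9*18)/3 = -3 + (⅓)*(-162) = -3 - 54 = -57)
p*(-363 + t) = 387*(-363 - 57) = 387*(-420) = -162540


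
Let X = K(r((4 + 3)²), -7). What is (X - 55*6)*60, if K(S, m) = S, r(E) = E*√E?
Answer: 780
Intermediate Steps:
r(E) = E^(3/2)
X = 343 (X = ((4 + 3)²)^(3/2) = (7²)^(3/2) = 49^(3/2) = 343)
(X - 55*6)*60 = (343 - 55*6)*60 = (343 - 330)*60 = 13*60 = 780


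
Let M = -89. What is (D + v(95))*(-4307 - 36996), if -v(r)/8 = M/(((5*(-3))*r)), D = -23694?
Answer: 1394581834586/1425 ≈ 9.7865e+8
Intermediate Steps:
v(r) = -712/(15*r) (v(r) = -(-712)/((5*(-3))*r) = -(-712)/((-15*r)) = -(-712)*(-1/(15*r)) = -712/(15*r))
(D + v(95))*(-4307 - 36996) = (-23694 - 712/15/95)*(-4307 - 36996) = (-23694 - 712/15*1/95)*(-41303) = (-23694 - 712/1425)*(-41303) = -33764662/1425*(-41303) = 1394581834586/1425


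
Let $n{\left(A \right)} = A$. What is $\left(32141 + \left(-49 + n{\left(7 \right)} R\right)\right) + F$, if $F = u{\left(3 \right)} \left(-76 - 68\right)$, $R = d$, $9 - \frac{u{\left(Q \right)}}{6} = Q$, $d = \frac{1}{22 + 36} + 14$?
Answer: $\frac{1566355}{58} \approx 27006.0$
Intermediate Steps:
$d = \frac{813}{58}$ ($d = \frac{1}{58} + 14 = \frac{813}{58} \approx 14.017$)
$u{\left(Q \right)} = 54 - 6 Q$
$R = \frac{813}{58} \approx 14.017$
$F = -5184$ ($F = \left(54 - 18\right) \left(-76 - 68\right) = \left(54 - 18\right) \left(-144\right) = 36 \left(-144\right) = -5184$)
$\left(32141 + \left(-49 + n{\left(7 \right)} R\right)\right) + F = \left(32141 + \left(-49 + 7 \cdot \frac{813}{58}\right)\right) - 5184 = \left(32141 + \left(-49 + \frac{5691}{58}\right)\right) - 5184 = \left(32141 + \frac{2849}{58}\right) - 5184 = \frac{1867027}{58} - 5184 = \frac{1566355}{58}$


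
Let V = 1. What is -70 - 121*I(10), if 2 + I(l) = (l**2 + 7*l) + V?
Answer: -20519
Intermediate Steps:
I(l) = -1 + l**2 + 7*l (I(l) = -2 + ((l**2 + 7*l) + 1) = -2 + (1 + l**2 + 7*l) = -1 + l**2 + 7*l)
-70 - 121*I(10) = -70 - 121*(-1 + 10**2 + 7*10) = -70 - 121*(-1 + 100 + 70) = -70 - 121*169 = -70 - 20449 = -20519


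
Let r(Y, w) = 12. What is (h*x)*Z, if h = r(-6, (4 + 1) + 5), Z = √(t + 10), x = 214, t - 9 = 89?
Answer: 15408*√3 ≈ 26687.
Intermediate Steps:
t = 98 (t = 9 + 89 = 98)
Z = 6*√3 (Z = √(98 + 10) = √108 = 6*√3 ≈ 10.392)
h = 12
(h*x)*Z = (12*214)*(6*√3) = 2568*(6*√3) = 15408*√3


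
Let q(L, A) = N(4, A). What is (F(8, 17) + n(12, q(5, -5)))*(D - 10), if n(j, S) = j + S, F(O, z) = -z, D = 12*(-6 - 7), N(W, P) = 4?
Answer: 166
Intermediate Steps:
q(L, A) = 4
D = -156 (D = 12*(-13) = -156)
n(j, S) = S + j
(F(8, 17) + n(12, q(5, -5)))*(D - 10) = (-1*17 + (4 + 12))*(-156 - 10) = (-17 + 16)*(-166) = -1*(-166) = 166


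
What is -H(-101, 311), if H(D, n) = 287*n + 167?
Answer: -89424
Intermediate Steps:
H(D, n) = 167 + 287*n
-H(-101, 311) = -(167 + 287*311) = -(167 + 89257) = -1*89424 = -89424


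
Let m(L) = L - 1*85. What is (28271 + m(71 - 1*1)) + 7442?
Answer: 35698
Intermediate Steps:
m(L) = -85 + L (m(L) = L - 85 = -85 + L)
(28271 + m(71 - 1*1)) + 7442 = (28271 + (-85 + (71 - 1*1))) + 7442 = (28271 + (-85 + (71 - 1))) + 7442 = (28271 + (-85 + 70)) + 7442 = (28271 - 15) + 7442 = 28256 + 7442 = 35698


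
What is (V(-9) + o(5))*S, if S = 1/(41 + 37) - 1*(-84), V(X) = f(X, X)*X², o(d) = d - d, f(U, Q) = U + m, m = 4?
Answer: -884655/26 ≈ -34025.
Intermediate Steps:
f(U, Q) = 4 + U (f(U, Q) = U + 4 = 4 + U)
o(d) = 0
V(X) = X²*(4 + X) (V(X) = (4 + X)*X² = X²*(4 + X))
S = 6553/78 (S = 1/78 + 84 = 6553/78 ≈ 84.013)
(V(-9) + o(5))*S = ((-9)²*(4 - 9) + 0)*(6553/78) = (81*(-5) + 0)*(6553/78) = (-405 + 0)*(6553/78) = -405*6553/78 = -884655/26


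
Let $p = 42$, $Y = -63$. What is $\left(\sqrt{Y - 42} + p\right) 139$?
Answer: $5838 + 139 i \sqrt{105} \approx 5838.0 + 1424.3 i$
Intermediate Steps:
$\left(\sqrt{Y - 42} + p\right) 139 = \left(\sqrt{-63 - 42} + 42\right) 139 = \left(\sqrt{-105} + 42\right) 139 = \left(i \sqrt{105} + 42\right) 139 = \left(42 + i \sqrt{105}\right) 139 = 5838 + 139 i \sqrt{105}$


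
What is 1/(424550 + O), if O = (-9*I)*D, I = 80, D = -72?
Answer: 1/476390 ≈ 2.0991e-6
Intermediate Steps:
O = 51840 (O = -9*80*(-72) = -720*(-72) = 51840)
1/(424550 + O) = 1/(424550 + 51840) = 1/476390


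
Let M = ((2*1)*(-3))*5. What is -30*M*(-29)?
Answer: -26100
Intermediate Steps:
M = -30 (M = (2*(-3))*5 = -6*5 = -30)
-30*M*(-29) = -30*(-30)*(-29) = 900*(-29) = -26100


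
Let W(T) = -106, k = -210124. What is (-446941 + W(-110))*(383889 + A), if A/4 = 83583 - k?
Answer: -696819758699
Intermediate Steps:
A = 1174828 (A = 4*(83583 - 1*(-210124)) = 4*(83583 + 210124) = 4*293707 = 1174828)
(-446941 + W(-110))*(383889 + A) = (-446941 - 106)*(383889 + 1174828) = -447047*1558717 = -696819758699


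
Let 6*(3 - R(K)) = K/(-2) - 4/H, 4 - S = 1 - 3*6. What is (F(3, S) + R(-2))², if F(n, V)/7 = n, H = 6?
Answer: 185761/324 ≈ 573.34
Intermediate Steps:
S = 21 (S = 4 - (1 - 3*6) = 4 - (1 - 18) = 4 - 1*(-17) = 4 + 17 = 21)
F(n, V) = 7*n
R(K) = 28/9 + K/12 (R(K) = 3 - (K/(-2) - 4/6)/6 = 3 - (K*(-½) - 4*⅙)/6 = 3 - (-K/2 - ⅔)/6 = 3 - (-⅔ - K/2)/6 = 3 + (⅑ + K/12) = 28/9 + K/12)
(F(3, S) + R(-2))² = (7*3 + (28/9 + (1/12)*(-2)))² = (21 + (28/9 - ⅙))² = (21 + 53/18)² = (431/18)² = 185761/324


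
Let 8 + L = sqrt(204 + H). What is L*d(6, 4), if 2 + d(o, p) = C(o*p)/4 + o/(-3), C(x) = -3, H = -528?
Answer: 38 - 171*I/2 ≈ 38.0 - 85.5*I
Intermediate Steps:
d(o, p) = -11/4 - o/3 (d(o, p) = -2 + (-3/4 + o/(-3)) = -2 + (-3*1/4 + o*(-1/3)) = -2 + (-3/4 - o/3) = -11/4 - o/3)
L = -8 + 18*I (L = -8 + sqrt(204 - 528) = -8 + sqrt(-324) = -8 + 18*I ≈ -8.0 + 18.0*I)
L*d(6, 4) = (-8 + 18*I)*(-11/4 - 1/3*6) = (-8 + 18*I)*(-11/4 - 2) = (-8 + 18*I)*(-19/4) = 38 - 171*I/2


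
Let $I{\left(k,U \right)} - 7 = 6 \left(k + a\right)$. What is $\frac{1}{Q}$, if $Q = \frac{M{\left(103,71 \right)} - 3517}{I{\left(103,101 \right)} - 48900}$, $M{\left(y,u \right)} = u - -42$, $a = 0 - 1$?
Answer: $\frac{48281}{3404} \approx 14.184$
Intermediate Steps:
$a = -1$
$M{\left(y,u \right)} = 42 + u$ ($M{\left(y,u \right)} = u + 42 = 42 + u$)
$I{\left(k,U \right)} = 1 + 6 k$ ($I{\left(k,U \right)} = 7 + 6 \left(k - 1\right) = 7 + 6 \left(-1 + k\right) = 7 + \left(-6 + 6 k\right) = 1 + 6 k$)
$Q = \frac{3404}{48281}$ ($Q = \frac{\left(42 + 71\right) - 3517}{\left(1 + 6 \cdot 103\right) - 48900} = \frac{113 - 3517}{\left(1 + 618\right) - 48900} = - \frac{3404}{619 - 48900} = - \frac{3404}{-48281} = \left(-3404\right) \left(- \frac{1}{48281}\right) = \frac{3404}{48281} \approx 0.070504$)
$\frac{1}{Q} = \frac{1}{\frac{3404}{48281}} = \frac{48281}{3404}$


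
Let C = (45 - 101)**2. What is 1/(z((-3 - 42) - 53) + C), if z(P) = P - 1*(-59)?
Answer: 1/3097 ≈ 0.00032289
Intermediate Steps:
z(P) = 59 + P (z(P) = P + 59 = 59 + P)
C = 3136 (C = (-56)**2 = 3136)
1/(z((-3 - 42) - 53) + C) = 1/((59 + ((-3 - 42) - 53)) + 3136) = 1/((59 + (-45 - 53)) + 3136) = 1/((59 - 98) + 3136) = 1/(-39 + 3136) = 1/3097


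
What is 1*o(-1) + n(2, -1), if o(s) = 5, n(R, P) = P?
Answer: 4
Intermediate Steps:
1*o(-1) + n(2, -1) = 1*5 - 1 = 5 - 1 = 4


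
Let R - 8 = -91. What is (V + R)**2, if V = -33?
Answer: 13456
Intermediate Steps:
R = -83 (R = 8 - 91 = -83)
(V + R)**2 = (-33 - 83)**2 = (-116)**2 = 13456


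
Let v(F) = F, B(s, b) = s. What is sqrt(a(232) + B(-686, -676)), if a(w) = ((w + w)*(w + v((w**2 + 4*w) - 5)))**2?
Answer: 5*sqrt(26030926447394) ≈ 2.5510e+7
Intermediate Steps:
a(w) = 4*w**2*(-5 + w**2 + 5*w)**2 (a(w) = ((w + w)*(w + ((w**2 + 4*w) - 5)))**2 = ((2*w)*(w + (-5 + w**2 + 4*w)))**2 = ((2*w)*(-5 + w**2 + 5*w))**2 = (2*w*(-5 + w**2 + 5*w))**2 = 4*w**2*(-5 + w**2 + 5*w)**2)
sqrt(a(232) + B(-686, -676)) = sqrt(4*232**2*(-5 + 232**2 + 5*232)**2 - 686) = sqrt(4*53824*(-5 + 53824 + 1160)**2 - 686) = sqrt(4*53824*54979**2 - 686) = sqrt(4*53824*3022690441 - 686) = sqrt(650773161185536 - 686) = sqrt(650773161184850) = 5*sqrt(26030926447394)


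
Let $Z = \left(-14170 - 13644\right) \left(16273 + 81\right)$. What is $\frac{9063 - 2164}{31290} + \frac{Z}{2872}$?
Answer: $- \frac{889554210457}{5616555} \approx -1.5838 \cdot 10^{5}$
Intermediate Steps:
$Z = -454870156$ ($Z = \left(-27814\right) 16354 = -454870156$)
$\frac{9063 - 2164}{31290} + \frac{Z}{2872} = \frac{9063 - 2164}{31290} - \frac{454870156}{2872} = 6899 \cdot \frac{1}{31290} - \frac{113717539}{718} = \frac{6899}{31290} - \frac{113717539}{718} = - \frac{889554210457}{5616555}$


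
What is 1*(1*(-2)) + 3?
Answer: 1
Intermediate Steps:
1*(1*(-2)) + 3 = 1*(-2) + 3 = -2 + 3 = 1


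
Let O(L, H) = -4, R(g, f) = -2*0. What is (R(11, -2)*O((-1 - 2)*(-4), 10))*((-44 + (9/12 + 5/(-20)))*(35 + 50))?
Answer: 0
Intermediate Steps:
R(g, f) = 0
(R(11, -2)*O((-1 - 2)*(-4), 10))*((-44 + (9/12 + 5/(-20)))*(35 + 50)) = (0*(-4))*((-44 + (9/12 + 5/(-20)))*(35 + 50)) = 0*((-44 + (9*(1/12) + 5*(-1/20)))*85) = 0*((-44 + (¾ - ¼))*85) = 0*((-44 + ½)*85) = 0*(-87/2*85) = 0*(-7395/2) = 0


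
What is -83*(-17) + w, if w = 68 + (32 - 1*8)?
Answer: 1503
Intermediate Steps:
w = 92 (w = 68 + (32 - 8) = 68 + 24 = 92)
-83*(-17) + w = -83*(-17) + 92 = 1411 + 92 = 1503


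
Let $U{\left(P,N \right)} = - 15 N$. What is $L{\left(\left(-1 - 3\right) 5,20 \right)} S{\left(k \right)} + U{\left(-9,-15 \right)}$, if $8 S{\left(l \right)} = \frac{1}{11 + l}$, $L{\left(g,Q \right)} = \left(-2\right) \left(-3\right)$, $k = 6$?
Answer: $\frac{15303}{68} \approx 225.04$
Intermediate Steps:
$L{\left(g,Q \right)} = 6$
$S{\left(l \right)} = \frac{1}{8 \left(11 + l\right)}$
$L{\left(\left(-1 - 3\right) 5,20 \right)} S{\left(k \right)} + U{\left(-9,-15 \right)} = 6 \frac{1}{8 \left(11 + 6\right)} - -225 = 6 \frac{1}{8 \cdot 17} + 225 = 6 \cdot \frac{1}{8} \cdot \frac{1}{17} + 225 = 6 \cdot \frac{1}{136} + 225 = \frac{3}{68} + 225 = \frac{15303}{68}$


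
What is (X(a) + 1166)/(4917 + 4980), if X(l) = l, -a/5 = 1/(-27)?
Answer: 31487/267219 ≈ 0.11783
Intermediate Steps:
a = 5/27 (a = -5/(-27) = -5*(-1/27) = 5/27 ≈ 0.18519)
(X(a) + 1166)/(4917 + 4980) = (5/27 + 1166)/(4917 + 4980) = (31487/27)/9897 = (31487/27)*(1/9897) = 31487/267219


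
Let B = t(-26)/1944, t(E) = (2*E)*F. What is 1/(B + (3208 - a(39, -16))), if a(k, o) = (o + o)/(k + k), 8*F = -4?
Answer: 12636/40541641 ≈ 0.00031168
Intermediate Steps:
F = -½ (F = (⅛)*(-4) = -½ ≈ -0.50000)
a(k, o) = o/k (a(k, o) = (2*o)/((2*k)) = (2*o)*(1/(2*k)) = o/k)
t(E) = -E (t(E) = (2*E)*(-½) = -E)
B = 13/972 (B = -1*(-26)/1944 = 26*(1/1944) = 13/972 ≈ 0.013374)
1/(B + (3208 - a(39, -16))) = 1/(13/972 + (3208 - (-16)/39)) = 1/(13/972 + (3208 - 1*(-16/39))) = 1/(13/972 + (3208 + 16/39)) = 1/(13/972 + 125128/39) = 1/(40541641/12636) = 12636/40541641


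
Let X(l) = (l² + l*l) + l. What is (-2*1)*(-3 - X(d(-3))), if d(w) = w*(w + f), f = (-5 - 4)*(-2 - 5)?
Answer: 129246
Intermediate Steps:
f = 63 (f = -9*(-7) = 63)
d(w) = w*(63 + w) (d(w) = w*(w + 63) = w*(63 + w))
X(l) = l + 2*l² (X(l) = (l² + l²) + l = 2*l² + l = l + 2*l²)
(-2*1)*(-3 - X(d(-3))) = (-2*1)*(-3 - (-3*(63 - 3))*(1 + 2*(-3*(63 - 3)))) = -2*(-3 - (-3*60)*(1 + 2*(-3*60))) = -2*(-3 - (-180)*(1 + 2*(-180))) = -2*(-3 - (-180)*(1 - 360)) = -2*(-3 - (-180)*(-359)) = -2*(-3 - 1*64620) = -2*(-3 - 64620) = -2*(-64623) = 129246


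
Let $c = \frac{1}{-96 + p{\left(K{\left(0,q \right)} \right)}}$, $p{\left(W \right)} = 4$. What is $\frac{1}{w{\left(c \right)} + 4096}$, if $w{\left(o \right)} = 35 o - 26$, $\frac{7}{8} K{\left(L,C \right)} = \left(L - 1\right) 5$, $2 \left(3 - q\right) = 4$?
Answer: $\frac{92}{374405} \approx 0.00024572$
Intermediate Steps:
$q = 1$ ($q = 3 - 2 = 1$)
$K{\left(L,C \right)} = - \frac{40}{7} + \frac{40 L}{7}$ ($K{\left(L,C \right)} = \frac{8 \left(L - 1\right) 5}{7} = \frac{8 \left(-1 + L\right) 5}{7} = \frac{8 \left(-5 + 5 L\right)}{7} = - \frac{40}{7} + \frac{40 L}{7}$)
$c = - \frac{1}{92}$ ($c = \frac{1}{-96 + 4} = \frac{1}{-92} = - \frac{1}{92} \approx -0.01087$)
$w{\left(o \right)} = -26 + 35 o$
$\frac{1}{w{\left(c \right)} + 4096} = \frac{1}{\left(-26 + 35 \left(- \frac{1}{92}\right)\right) + 4096} = \frac{1}{\left(-26 - \frac{35}{92}\right) + 4096} = \frac{1}{- \frac{2427}{92} + 4096} = \frac{1}{\frac{374405}{92}} = \frac{92}{374405}$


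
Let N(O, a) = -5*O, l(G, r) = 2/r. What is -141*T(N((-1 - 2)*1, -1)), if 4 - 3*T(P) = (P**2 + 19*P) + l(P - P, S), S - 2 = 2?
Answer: 47611/2 ≈ 23806.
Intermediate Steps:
S = 4 (S = 2 + 2 = 4)
T(P) = 7/6 - 19*P/3 - P**2/3 (T(P) = 4/3 - ((P**2 + 19*P) + 2/4)/3 = 4/3 - ((P**2 + 19*P) + 2*(1/4))/3 = 4/3 - ((P**2 + 19*P) + 1/2)/3 = 4/3 - (1/2 + P**2 + 19*P)/3 = 4/3 + (-1/6 - 19*P/3 - P**2/3) = 7/6 - 19*P/3 - P**2/3)
-141*T(N((-1 - 2)*1, -1)) = -141*(7/6 - (-95)*(-1 - 2)*1/3 - 25*(-1 - 2)**2/3) = -141*(7/6 - (-95)*(-3*1)/3 - (-(-15))**2/3) = -141*(7/6 - (-95)*(-3)/3 - (-5*(-3))**2/3) = -141*(7/6 - 19/3*15 - 1/3*15**2) = -141*(7/6 - 95 - 1/3*225) = -141*(7/6 - 95 - 75) = -141*(-1013/6) = 47611/2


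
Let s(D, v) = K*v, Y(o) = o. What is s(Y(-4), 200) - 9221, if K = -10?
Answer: -11221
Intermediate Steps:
s(D, v) = -10*v
s(Y(-4), 200) - 9221 = -10*200 - 9221 = -2000 - 9221 = -11221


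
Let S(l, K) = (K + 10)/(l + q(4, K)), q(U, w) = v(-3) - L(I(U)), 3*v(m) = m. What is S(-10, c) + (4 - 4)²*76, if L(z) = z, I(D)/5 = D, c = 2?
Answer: -12/31 ≈ -0.38710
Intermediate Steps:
v(m) = m/3
I(D) = 5*D
q(U, w) = -1 - 5*U (q(U, w) = (⅓)*(-3) - 5*U = -1 - 5*U)
S(l, K) = (10 + K)/(-21 + l) (S(l, K) = (K + 10)/(l + (-1 - 5*4)) = (10 + K)/(l + (-1 - 20)) = (10 + K)/(l - 21) = (10 + K)/(-21 + l))
S(-10, c) + (4 - 4)²*76 = (10 + 2)/(-21 - 10) + (4 - 4)²*76 = 12/(-31) + 0²*76 = -1/31*12 + 0*76 = -12/31 + 0 = -12/31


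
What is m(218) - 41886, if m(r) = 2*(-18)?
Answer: -41922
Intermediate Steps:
m(r) = -36
m(218) - 41886 = -36 - 41886 = -41922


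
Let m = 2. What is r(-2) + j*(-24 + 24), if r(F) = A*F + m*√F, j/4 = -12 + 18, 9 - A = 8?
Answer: -2 + 2*I*√2 ≈ -2.0 + 2.8284*I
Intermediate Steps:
A = 1 (A = 9 - 1*8 = 9 - 8 = 1)
j = 24 (j = 4*(-12 + 18) = 4*6 = 24)
r(F) = F + 2*√F (r(F) = 1*F + 2*√F = F + 2*√F)
r(-2) + j*(-24 + 24) = (-2 + 2*√(-2)) + 24*(-24 + 24) = (-2 + 2*(I*√2)) + 24*0 = (-2 + 2*I*√2) + 0 = -2 + 2*I*√2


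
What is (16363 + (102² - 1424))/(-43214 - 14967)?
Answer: -25343/58181 ≈ -0.43559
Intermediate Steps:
(16363 + (102² - 1424))/(-43214 - 14967) = (16363 + (10404 - 1424))/(-58181) = (16363 + 8980)*(-1/58181) = 25343*(-1/58181) = -25343/58181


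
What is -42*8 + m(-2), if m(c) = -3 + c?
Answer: -341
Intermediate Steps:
-42*8 + m(-2) = -42*8 + (-3 - 2) = -336 - 5 = -341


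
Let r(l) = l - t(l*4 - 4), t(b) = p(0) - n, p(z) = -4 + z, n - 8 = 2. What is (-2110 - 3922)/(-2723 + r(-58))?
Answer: 6032/2767 ≈ 2.1800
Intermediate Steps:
n = 10 (n = 8 + 2 = 10)
t(b) = -14 (t(b) = (-4 + 0) - 1*10 = -4 - 10 = -14)
r(l) = 14 + l (r(l) = l - 1*(-14) = l + 14 = 14 + l)
(-2110 - 3922)/(-2723 + r(-58)) = (-2110 - 3922)/(-2723 + (14 - 58)) = -6032/(-2723 - 44) = -6032/(-2767) = -6032*(-1/2767) = 6032/2767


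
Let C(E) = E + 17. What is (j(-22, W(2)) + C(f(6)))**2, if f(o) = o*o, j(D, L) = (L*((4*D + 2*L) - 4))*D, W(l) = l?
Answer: 15405625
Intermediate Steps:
j(D, L) = D*L*(-4 + 2*L + 4*D) (j(D, L) = (L*((2*L + 4*D) - 4))*D = (L*(-4 + 2*L + 4*D))*D = D*L*(-4 + 2*L + 4*D))
f(o) = o**2
C(E) = 17 + E
(j(-22, W(2)) + C(f(6)))**2 = (2*(-22)*2*(-2 + 2 + 2*(-22)) + (17 + 6**2))**2 = (2*(-22)*2*(-2 + 2 - 44) + (17 + 36))**2 = (2*(-22)*2*(-44) + 53)**2 = (3872 + 53)**2 = 3925**2 = 15405625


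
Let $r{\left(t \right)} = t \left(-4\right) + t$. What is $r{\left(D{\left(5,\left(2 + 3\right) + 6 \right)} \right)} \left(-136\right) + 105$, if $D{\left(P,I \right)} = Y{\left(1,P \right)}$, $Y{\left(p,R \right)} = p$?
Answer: $513$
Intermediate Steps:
$D{\left(P,I \right)} = 1$
$r{\left(t \right)} = - 3 t$ ($r{\left(t \right)} = - 4 t + t = - 3 t$)
$r{\left(D{\left(5,\left(2 + 3\right) + 6 \right)} \right)} \left(-136\right) + 105 = \left(-3\right) 1 \left(-136\right) + 105 = \left(-3\right) \left(-136\right) + 105 = 408 + 105 = 513$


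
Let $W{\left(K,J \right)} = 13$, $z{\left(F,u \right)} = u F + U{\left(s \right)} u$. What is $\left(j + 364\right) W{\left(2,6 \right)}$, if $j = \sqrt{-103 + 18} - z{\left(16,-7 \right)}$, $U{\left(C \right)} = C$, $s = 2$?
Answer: $6370 + 13 i \sqrt{85} \approx 6370.0 + 119.85 i$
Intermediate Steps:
$z{\left(F,u \right)} = 2 u + F u$ ($z{\left(F,u \right)} = u F + 2 u = F u + 2 u = 2 u + F u$)
$j = 126 + i \sqrt{85}$ ($j = \sqrt{-103 + 18} - - 7 \left(2 + 16\right) = \sqrt{-85} - \left(-7\right) 18 = i \sqrt{85} - -126 = i \sqrt{85} + 126 = 126 + i \sqrt{85} \approx 126.0 + 9.2195 i$)
$\left(j + 364\right) W{\left(2,6 \right)} = \left(\left(126 + i \sqrt{85}\right) + 364\right) 13 = \left(490 + i \sqrt{85}\right) 13 = 6370 + 13 i \sqrt{85}$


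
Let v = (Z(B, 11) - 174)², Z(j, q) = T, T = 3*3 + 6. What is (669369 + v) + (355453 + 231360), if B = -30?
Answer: 1281463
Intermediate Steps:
T = 15 (T = 9 + 6 = 15)
Z(j, q) = 15
v = 25281 (v = (15 - 174)² = (-159)² = 25281)
(669369 + v) + (355453 + 231360) = (669369 + 25281) + (355453 + 231360) = 694650 + 586813 = 1281463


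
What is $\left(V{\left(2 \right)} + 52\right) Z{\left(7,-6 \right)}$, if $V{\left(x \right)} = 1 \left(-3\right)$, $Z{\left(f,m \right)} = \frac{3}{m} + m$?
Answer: $- \frac{637}{2} \approx -318.5$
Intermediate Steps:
$Z{\left(f,m \right)} = m + \frac{3}{m}$
$V{\left(x \right)} = -3$
$\left(V{\left(2 \right)} + 52\right) Z{\left(7,-6 \right)} = \left(-3 + 52\right) \left(-6 + \frac{3}{-6}\right) = 49 \left(-6 + 3 \left(- \frac{1}{6}\right)\right) = 49 \left(-6 - \frac{1}{2}\right) = 49 \left(- \frac{13}{2}\right) = - \frac{637}{2}$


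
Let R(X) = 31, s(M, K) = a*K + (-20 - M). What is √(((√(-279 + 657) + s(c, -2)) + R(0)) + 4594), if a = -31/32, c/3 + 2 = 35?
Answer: √(72127 + 48*√42)/4 ≈ 67.286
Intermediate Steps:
c = 99 (c = -6 + 3*35 = -6 + 105 = 99)
a = -31/32 (a = -31*1/32 = -31/32 ≈ -0.96875)
s(M, K) = -20 - M - 31*K/32 (s(M, K) = -31*K/32 + (-20 - M) = -20 - M - 31*K/32)
√(((√(-279 + 657) + s(c, -2)) + R(0)) + 4594) = √(((√(-279 + 657) + (-20 - 1*99 - 31/32*(-2))) + 31) + 4594) = √(((√378 + (-20 - 99 + 31/16)) + 31) + 4594) = √(((3*√42 - 1873/16) + 31) + 4594) = √(((-1873/16 + 3*√42) + 31) + 4594) = √((-1377/16 + 3*√42) + 4594) = √(72127/16 + 3*√42)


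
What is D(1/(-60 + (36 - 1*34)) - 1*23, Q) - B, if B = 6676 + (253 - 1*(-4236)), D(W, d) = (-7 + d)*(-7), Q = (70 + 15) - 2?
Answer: -11697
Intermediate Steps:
Q = 83 (Q = 85 - 2 = 83)
D(W, d) = 49 - 7*d
B = 11165 (B = 6676 + (253 + 4236) = 6676 + 4489 = 11165)
D(1/(-60 + (36 - 1*34)) - 1*23, Q) - B = (49 - 7*83) - 1*11165 = (49 - 581) - 11165 = -532 - 11165 = -11697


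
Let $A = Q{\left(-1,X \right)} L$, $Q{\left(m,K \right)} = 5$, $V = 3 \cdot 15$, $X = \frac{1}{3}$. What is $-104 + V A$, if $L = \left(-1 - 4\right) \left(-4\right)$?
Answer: $4396$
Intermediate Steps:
$X = \frac{1}{3} \approx 0.33333$
$L = 20$ ($L = \left(-5\right) \left(-4\right) = 20$)
$V = 45$
$A = 100$ ($A = 5 \cdot 20 = 100$)
$-104 + V A = -104 + 45 \cdot 100 = -104 + 4500 = 4396$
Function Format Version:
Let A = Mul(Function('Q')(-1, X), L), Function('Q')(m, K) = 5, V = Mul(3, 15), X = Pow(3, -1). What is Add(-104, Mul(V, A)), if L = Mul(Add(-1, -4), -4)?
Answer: 4396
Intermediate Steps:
X = Rational(1, 3) ≈ 0.33333
L = 20 (L = Mul(-5, -4) = 20)
V = 45
A = 100 (A = Mul(5, 20) = 100)
Add(-104, Mul(V, A)) = Add(-104, Mul(45, 100)) = Add(-104, 4500) = 4396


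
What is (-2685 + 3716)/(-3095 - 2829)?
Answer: -1031/5924 ≈ -0.17404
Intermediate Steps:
(-2685 + 3716)/(-3095 - 2829) = 1031/(-5924) = 1031*(-1/5924) = -1031/5924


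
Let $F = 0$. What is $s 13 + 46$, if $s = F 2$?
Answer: $46$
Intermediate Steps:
$s = 0$ ($s = 0 \cdot 2 = 0$)
$s 13 + 46 = 0 \cdot 13 + 46 = 0 + 46 = 46$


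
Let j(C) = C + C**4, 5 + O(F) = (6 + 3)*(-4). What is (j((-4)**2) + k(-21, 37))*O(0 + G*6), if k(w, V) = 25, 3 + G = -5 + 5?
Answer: -2688657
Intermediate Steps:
G = -3 (G = -3 + (-5 + 5) = -3 + 0 = -3)
O(F) = -41 (O(F) = -5 + (6 + 3)*(-4) = -5 + 9*(-4) = -5 - 36 = -41)
(j((-4)**2) + k(-21, 37))*O(0 + G*6) = (((-4)**2 + ((-4)**2)**4) + 25)*(-41) = ((16 + 16**4) + 25)*(-41) = ((16 + 65536) + 25)*(-41) = (65552 + 25)*(-41) = 65577*(-41) = -2688657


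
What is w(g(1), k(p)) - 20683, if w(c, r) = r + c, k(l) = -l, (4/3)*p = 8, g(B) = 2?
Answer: -20687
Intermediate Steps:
p = 6 (p = (¾)*8 = 6)
w(c, r) = c + r
w(g(1), k(p)) - 20683 = (2 - 1*6) - 20683 = (2 - 6) - 20683 = -4 - 20683 = -20687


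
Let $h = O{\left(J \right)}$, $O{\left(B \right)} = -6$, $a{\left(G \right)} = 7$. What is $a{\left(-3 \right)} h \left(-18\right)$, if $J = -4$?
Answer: $756$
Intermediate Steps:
$h = -6$
$a{\left(-3 \right)} h \left(-18\right) = 7 \left(-6\right) \left(-18\right) = \left(-42\right) \left(-18\right) = 756$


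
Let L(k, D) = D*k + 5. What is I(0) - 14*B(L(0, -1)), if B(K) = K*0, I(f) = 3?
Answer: 3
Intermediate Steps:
L(k, D) = 5 + D*k
B(K) = 0
I(0) - 14*B(L(0, -1)) = 3 - 14*0 = 3 + 0 = 3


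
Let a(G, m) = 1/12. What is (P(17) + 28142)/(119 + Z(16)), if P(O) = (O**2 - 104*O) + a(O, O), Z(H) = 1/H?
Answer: 1279828/5715 ≈ 223.94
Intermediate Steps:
a(G, m) = 1/12
P(O) = 1/12 + O**2 - 104*O (P(O) = (O**2 - 104*O) + 1/12 = 1/12 + O**2 - 104*O)
(P(17) + 28142)/(119 + Z(16)) = ((1/12 + 17**2 - 104*17) + 28142)/(119 + 1/16) = ((1/12 + 289 - 1768) + 28142)/(119 + 1/16) = (-17747/12 + 28142)/(1905/16) = (319957/12)*(16/1905) = 1279828/5715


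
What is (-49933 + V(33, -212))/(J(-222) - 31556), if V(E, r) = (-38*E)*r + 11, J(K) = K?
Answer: -107963/15889 ≈ -6.7948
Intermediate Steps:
V(E, r) = 11 - 38*E*r (V(E, r) = -38*E*r + 11 = 11 - 38*E*r)
(-49933 + V(33, -212))/(J(-222) - 31556) = (-49933 + (11 - 38*33*(-212)))/(-222 - 31556) = (-49933 + (11 + 265848))/(-31778) = (-49933 + 265859)*(-1/31778) = 215926*(-1/31778) = -107963/15889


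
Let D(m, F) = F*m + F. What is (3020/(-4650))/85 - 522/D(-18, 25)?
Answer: 48244/39525 ≈ 1.2206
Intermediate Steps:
D(m, F) = F + F*m
(3020/(-4650))/85 - 522/D(-18, 25) = (3020/(-4650))/85 - 522*1/(25*(1 - 18)) = (3020*(-1/4650))*(1/85) - 522/(25*(-17)) = -302/465*1/85 - 522/(-425) = -302/39525 - 522*(-1/425) = -302/39525 + 522/425 = 48244/39525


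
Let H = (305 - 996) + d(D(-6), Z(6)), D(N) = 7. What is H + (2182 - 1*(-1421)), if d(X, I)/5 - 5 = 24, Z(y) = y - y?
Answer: 3057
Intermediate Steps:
Z(y) = 0
d(X, I) = 145 (d(X, I) = 25 + 5*24 = 25 + 120 = 145)
H = -546 (H = (305 - 996) + 145 = -691 + 145 = -546)
H + (2182 - 1*(-1421)) = -546 + (2182 - 1*(-1421)) = -546 + (2182 + 1421) = -546 + 3603 = 3057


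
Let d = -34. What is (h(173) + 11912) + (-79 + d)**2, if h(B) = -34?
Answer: 24647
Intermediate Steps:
(h(173) + 11912) + (-79 + d)**2 = (-34 + 11912) + (-79 - 34)**2 = 11878 + (-113)**2 = 11878 + 12769 = 24647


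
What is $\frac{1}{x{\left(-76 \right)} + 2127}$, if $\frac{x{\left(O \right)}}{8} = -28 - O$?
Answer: $\frac{1}{2511} \approx 0.00039825$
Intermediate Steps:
$x{\left(O \right)} = -224 - 8 O$ ($x{\left(O \right)} = 8 \left(-28 - O\right) = -224 - 8 O$)
$\frac{1}{x{\left(-76 \right)} + 2127} = \frac{1}{\left(-224 - -608\right) + 2127} = \frac{1}{\left(-224 + 608\right) + 2127} = \frac{1}{384 + 2127} = \frac{1}{2511}$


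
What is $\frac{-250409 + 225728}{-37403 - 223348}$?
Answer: $\frac{8227}{86917} \approx 0.094653$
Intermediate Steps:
$\frac{-250409 + 225728}{-37403 - 223348} = - \frac{24681}{-260751} = \left(-24681\right) \left(- \frac{1}{260751}\right) = \frac{8227}{86917}$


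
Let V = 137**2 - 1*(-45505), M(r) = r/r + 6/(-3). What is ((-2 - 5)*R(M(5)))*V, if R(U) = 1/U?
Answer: 449918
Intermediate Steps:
M(r) = -1 (M(r) = 1 + 6*(-1/3) = 1 - 2 = -1)
R(U) = 1/U
V = 64274 (V = 18769 + 45505 = 64274)
((-2 - 5)*R(M(5)))*V = ((-2 - 5)/(-1))*64274 = -7*(-1)*64274 = 7*64274 = 449918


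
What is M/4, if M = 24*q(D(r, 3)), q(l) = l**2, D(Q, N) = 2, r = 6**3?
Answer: 24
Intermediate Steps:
r = 216
M = 96 (M = 24*2**2 = 24*4 = 96)
M/4 = 96/4 = 96*(1/4) = 24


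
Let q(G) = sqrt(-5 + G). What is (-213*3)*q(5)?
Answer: 0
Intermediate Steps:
(-213*3)*q(5) = (-213*3)*sqrt(-5 + 5) = -639*sqrt(0) = -639*0 = 0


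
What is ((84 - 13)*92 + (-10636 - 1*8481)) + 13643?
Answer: 1058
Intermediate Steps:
((84 - 13)*92 + (-10636 - 1*8481)) + 13643 = (71*92 + (-10636 - 8481)) + 13643 = (6532 - 19117) + 13643 = -12585 + 13643 = 1058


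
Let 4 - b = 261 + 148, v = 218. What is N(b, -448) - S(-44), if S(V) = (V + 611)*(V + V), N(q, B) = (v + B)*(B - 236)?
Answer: 207216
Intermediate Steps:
b = -405 (b = 4 - (261 + 148) = 4 - 1*409 = 4 - 409 = -405)
N(q, B) = (-236 + B)*(218 + B) (N(q, B) = (218 + B)*(B - 236) = (218 + B)*(-236 + B) = (-236 + B)*(218 + B))
S(V) = 2*V*(611 + V) (S(V) = (611 + V)*(2*V) = 2*V*(611 + V))
N(b, -448) - S(-44) = (-51448 + (-448)² - 18*(-448)) - 2*(-44)*(611 - 44) = (-51448 + 200704 + 8064) - 2*(-44)*567 = 157320 - 1*(-49896) = 157320 + 49896 = 207216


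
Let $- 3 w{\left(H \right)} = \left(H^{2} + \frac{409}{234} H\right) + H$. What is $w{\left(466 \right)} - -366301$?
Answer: $\frac{103014580}{351} \approx 2.9349 \cdot 10^{5}$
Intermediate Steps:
$w{\left(H \right)} = - \frac{643 H}{702} - \frac{H^{2}}{3}$ ($w{\left(H \right)} = - \frac{\left(H^{2} + \frac{409}{234} H\right) + H}{3} = - \frac{\left(H^{2} + 409 \cdot \frac{1}{234} H\right) + H}{3} = - \frac{\left(H^{2} + \frac{409 H}{234}\right) + H}{3} = - \frac{H^{2} + \frac{643 H}{234}}{3} = - \frac{643 H}{702} - \frac{H^{2}}{3}$)
$w{\left(466 \right)} - -366301 = \left(- \frac{1}{702}\right) 466 \left(643 + 234 \cdot 466\right) - -366301 = \left(- \frac{1}{702}\right) 466 \left(643 + 109044\right) + 366301 = \left(- \frac{1}{702}\right) 466 \cdot 109687 + 366301 = - \frac{25557071}{351} + 366301 = \frac{103014580}{351}$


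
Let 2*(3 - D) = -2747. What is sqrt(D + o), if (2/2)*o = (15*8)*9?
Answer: 17*sqrt(34)/2 ≈ 49.563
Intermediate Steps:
D = 2753/2 (D = 3 - 1/2*(-2747) = 3 + 2747/2 = 2753/2 ≈ 1376.5)
o = 1080 (o = (15*8)*9 = 120*9 = 1080)
sqrt(D + o) = sqrt(2753/2 + 1080) = sqrt(4913/2) = 17*sqrt(34)/2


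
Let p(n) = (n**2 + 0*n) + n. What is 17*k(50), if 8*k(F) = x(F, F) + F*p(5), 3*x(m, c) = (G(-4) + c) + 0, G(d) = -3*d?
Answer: 38777/12 ≈ 3231.4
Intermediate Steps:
p(n) = n + n**2 (p(n) = (n**2 + 0) + n = n**2 + n = n + n**2)
x(m, c) = 4 + c/3 (x(m, c) = ((-3*(-4) + c) + 0)/3 = ((12 + c) + 0)/3 = (12 + c)/3 = 4 + c/3)
k(F) = 1/2 + 91*F/24 (k(F) = ((4 + F/3) + F*(5*(1 + 5)))/8 = ((4 + F/3) + F*(5*6))/8 = ((4 + F/3) + F*30)/8 = ((4 + F/3) + 30*F)/8 = (4 + 91*F/3)/8 = 1/2 + 91*F/24)
17*k(50) = 17*(1/2 + (91/24)*50) = 17*(1/2 + 2275/12) = 17*(2281/12) = 38777/12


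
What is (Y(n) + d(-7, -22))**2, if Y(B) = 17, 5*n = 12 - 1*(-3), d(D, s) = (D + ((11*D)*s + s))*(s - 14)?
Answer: 3590765929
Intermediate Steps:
d(D, s) = (-14 + s)*(D + s + 11*D*s) (d(D, s) = (D + (11*D*s + s))*(-14 + s) = (D + (s + 11*D*s))*(-14 + s) = (D + s + 11*D*s)*(-14 + s) = (-14 + s)*(D + s + 11*D*s))
n = 3 (n = (12 - 1*(-3))/5 = (12 + 3)/5 = (1/5)*15 = 3)
(Y(n) + d(-7, -22))**2 = (17 + ((-22)**2 - 14*(-7) - 14*(-22) - 153*(-7)*(-22) + 11*(-7)*(-22)**2))**2 = (17 + (484 + 98 + 308 - 23562 + 11*(-7)*484))**2 = (17 + (484 + 98 + 308 - 23562 - 37268))**2 = (17 - 59940)**2 = (-59923)**2 = 3590765929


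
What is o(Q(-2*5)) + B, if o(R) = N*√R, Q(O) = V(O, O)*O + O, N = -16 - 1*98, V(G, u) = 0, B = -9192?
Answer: -9192 - 114*I*√10 ≈ -9192.0 - 360.5*I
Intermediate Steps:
N = -114 (N = -16 - 98 = -114)
Q(O) = O (Q(O) = 0*O + O = 0 + O = O)
o(R) = -114*√R
o(Q(-2*5)) + B = -114*I*√10 - 9192 = -9192 - 114*I*√10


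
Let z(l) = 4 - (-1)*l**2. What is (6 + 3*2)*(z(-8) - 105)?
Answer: -444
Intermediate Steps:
z(l) = 4 + l**2
(6 + 3*2)*(z(-8) - 105) = (6 + 3*2)*((4 + (-8)**2) - 105) = (6 + 6)*((4 + 64) - 105) = 12*(68 - 105) = 12*(-37) = -444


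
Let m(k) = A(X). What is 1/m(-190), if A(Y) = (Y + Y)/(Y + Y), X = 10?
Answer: 1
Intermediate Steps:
A(Y) = 1 (A(Y) = (2*Y)/((2*Y)) = (2*Y)*(1/(2*Y)) = 1)
m(k) = 1
1/m(-190) = 1/1 = 1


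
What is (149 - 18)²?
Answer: 17161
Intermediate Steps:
(149 - 18)² = 131² = 17161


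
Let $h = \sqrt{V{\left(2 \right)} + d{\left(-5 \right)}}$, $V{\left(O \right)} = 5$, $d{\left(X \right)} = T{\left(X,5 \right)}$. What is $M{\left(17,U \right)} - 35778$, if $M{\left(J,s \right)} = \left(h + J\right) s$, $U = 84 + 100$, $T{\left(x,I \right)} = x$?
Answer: $-32650$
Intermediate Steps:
$d{\left(X \right)} = X$
$U = 184$
$h = 0$ ($h = \sqrt{5 - 5} = \sqrt{0} = 0$)
$M{\left(J,s \right)} = J s$ ($M{\left(J,s \right)} = \left(0 + J\right) s = J s$)
$M{\left(17,U \right)} - 35778 = 17 \cdot 184 - 35778 = 3128 - 35778 = -32650$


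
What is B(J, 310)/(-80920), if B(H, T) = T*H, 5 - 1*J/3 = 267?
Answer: 12183/4046 ≈ 3.0111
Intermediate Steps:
J = -786 (J = 15 - 3*267 = 15 - 801 = -786)
B(H, T) = H*T
B(J, 310)/(-80920) = -786*310/(-80920) = -243660*(-1/80920) = 12183/4046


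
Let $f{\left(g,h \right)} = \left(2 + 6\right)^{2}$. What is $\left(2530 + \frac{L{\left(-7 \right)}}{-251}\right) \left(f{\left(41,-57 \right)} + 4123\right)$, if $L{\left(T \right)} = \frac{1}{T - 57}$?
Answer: $\frac{170167723227}{16064} \approx 1.0593 \cdot 10^{7}$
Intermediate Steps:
$f{\left(g,h \right)} = 64$ ($f{\left(g,h \right)} = 8^{2} = 64$)
$L{\left(T \right)} = \frac{1}{-57 + T}$
$\left(2530 + \frac{L{\left(-7 \right)}}{-251}\right) \left(f{\left(41,-57 \right)} + 4123\right) = \left(2530 + \frac{1}{\left(-57 - 7\right) \left(-251\right)}\right) \left(64 + 4123\right) = \left(2530 + \frac{1}{-64} \left(- \frac{1}{251}\right)\right) 4187 = \left(2530 - - \frac{1}{16064}\right) 4187 = \left(2530 + \frac{1}{16064}\right) 4187 = \frac{40641921}{16064} \cdot 4187 = \frac{170167723227}{16064}$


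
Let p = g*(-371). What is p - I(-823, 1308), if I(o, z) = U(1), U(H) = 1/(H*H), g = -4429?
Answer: 1643158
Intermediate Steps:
p = 1643159 (p = -4429*(-371) = 1643159)
U(H) = H**(-2) (U(H) = 1/(H**2) = H**(-2))
I(o, z) = 1 (I(o, z) = 1**(-2) = 1)
p - I(-823, 1308) = 1643159 - 1*1 = 1643159 - 1 = 1643158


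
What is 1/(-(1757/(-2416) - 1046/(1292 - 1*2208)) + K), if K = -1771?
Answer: -553264/980059975 ≈ -0.00056452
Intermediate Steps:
1/(-(1757/(-2416) - 1046/(1292 - 1*2208)) + K) = 1/(-(1757/(-2416) - 1046/(1292 - 1*2208)) - 1771) = 1/(-(1757*(-1/2416) - 1046/(1292 - 2208)) - 1771) = 1/(-(-1757/2416 - 1046/(-916)) - 1771) = 1/(-(-1757/2416 - 1046*(-1/916)) - 1771) = 1/(-(-1757/2416 + 523/458) - 1771) = 1/(-1*229431/553264 - 1771) = 1/(-229431/553264 - 1771) = 1/(-980059975/553264) = -553264/980059975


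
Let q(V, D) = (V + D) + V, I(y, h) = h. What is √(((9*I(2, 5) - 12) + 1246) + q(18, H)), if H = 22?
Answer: √1337 ≈ 36.565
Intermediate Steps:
q(V, D) = D + 2*V (q(V, D) = (D + V) + V = D + 2*V)
√(((9*I(2, 5) - 12) + 1246) + q(18, H)) = √(((9*5 - 12) + 1246) + (22 + 2*18)) = √(((45 - 12) + 1246) + (22 + 36)) = √((33 + 1246) + 58) = √(1279 + 58) = √1337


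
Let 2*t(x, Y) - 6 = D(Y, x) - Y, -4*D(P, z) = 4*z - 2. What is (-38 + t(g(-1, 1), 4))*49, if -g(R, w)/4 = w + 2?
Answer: -6027/4 ≈ -1506.8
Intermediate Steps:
g(R, w) = -8 - 4*w (g(R, w) = -4*(w + 2) = -4*(2 + w) = -8 - 4*w)
D(P, z) = ½ - z (D(P, z) = -(4*z - 2)/4 = -(-2 + 4*z)/4 = ½ - z)
t(x, Y) = 13/4 - Y/2 - x/2 (t(x, Y) = 3 + ((½ - x) - Y)/2 = 3 + (½ - Y - x)/2 = 3 + (¼ - Y/2 - x/2) = 13/4 - Y/2 - x/2)
(-38 + t(g(-1, 1), 4))*49 = (-38 + (13/4 - ½*4 - (-8 - 4*1)/2))*49 = (-38 + (13/4 - 2 - (-8 - 4)/2))*49 = (-38 + (13/4 - 2 - ½*(-12)))*49 = (-38 + (13/4 - 2 + 6))*49 = (-38 + 29/4)*49 = -123/4*49 = -6027/4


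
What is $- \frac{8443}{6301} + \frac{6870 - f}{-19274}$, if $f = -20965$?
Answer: $- \frac{338118717}{121445474} \approx -2.7841$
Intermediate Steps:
$- \frac{8443}{6301} + \frac{6870 - f}{-19274} = - \frac{8443}{6301} + \frac{6870 - -20965}{-19274} = \left(-8443\right) \frac{1}{6301} + \left(6870 + 20965\right) \left(- \frac{1}{19274}\right) = - \frac{8443}{6301} + 27835 \left(- \frac{1}{19274}\right) = - \frac{8443}{6301} - \frac{27835}{19274} = - \frac{338118717}{121445474}$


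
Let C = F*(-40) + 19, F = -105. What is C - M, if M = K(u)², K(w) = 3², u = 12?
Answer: 4138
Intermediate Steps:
K(w) = 9
C = 4219 (C = -105*(-40) + 19 = 4200 + 19 = 4219)
M = 81 (M = 9² = 81)
C - M = 4219 - 1*81 = 4219 - 81 = 4138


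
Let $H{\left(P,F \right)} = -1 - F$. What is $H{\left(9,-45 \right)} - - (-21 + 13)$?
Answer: $36$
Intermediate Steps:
$H{\left(9,-45 \right)} - - (-21 + 13) = \left(-1 - -45\right) - - (-21 + 13) = \left(-1 + 45\right) - \left(-1\right) \left(-8\right) = 44 - 8 = 36$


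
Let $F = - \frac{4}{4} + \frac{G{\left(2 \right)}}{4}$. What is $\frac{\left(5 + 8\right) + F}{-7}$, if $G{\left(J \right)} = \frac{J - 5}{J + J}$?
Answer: $- \frac{27}{16} \approx -1.6875$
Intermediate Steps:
$G{\left(J \right)} = \frac{-5 + J}{2 J}$
$F = - \frac{19}{16}$ ($F = - \frac{4}{4} + \frac{\frac{1}{2} \cdot \frac{1}{2} \left(-5 + 2\right)}{4} = \left(-4\right) \frac{1}{4} + \frac{1}{2} \cdot \frac{1}{2} \left(-3\right) \frac{1}{4} = -1 - \frac{3}{16} = - \frac{19}{16} \approx -1.1875$)
$\frac{\left(5 + 8\right) + F}{-7} = \frac{\left(5 + 8\right) - \frac{19}{16}}{-7} = \left(13 - \frac{19}{16}\right) \left(- \frac{1}{7}\right) = \frac{189}{16} \left(- \frac{1}{7}\right) = - \frac{27}{16}$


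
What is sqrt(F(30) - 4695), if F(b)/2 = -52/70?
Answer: I*sqrt(5753195)/35 ≈ 68.531*I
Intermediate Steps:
F(b) = -52/35 (F(b) = 2*(-52/70) = 2*(-52*1/70) = 2*(-26/35) = -52/35)
sqrt(F(30) - 4695) = sqrt(-52/35 - 4695) = sqrt(-164377/35) = I*sqrt(5753195)/35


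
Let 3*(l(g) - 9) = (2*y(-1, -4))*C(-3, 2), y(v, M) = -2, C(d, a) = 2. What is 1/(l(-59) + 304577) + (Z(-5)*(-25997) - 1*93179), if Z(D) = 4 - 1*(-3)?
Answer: -251425622497/913750 ≈ -2.7516e+5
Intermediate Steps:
Z(D) = 7 (Z(D) = 4 + 3 = 7)
l(g) = 19/3 (l(g) = 9 + ((2*(-2))*2)/3 = 9 + (-4*2)/3 = 9 + (⅓)*(-8) = 9 - 8/3 = 19/3)
1/(l(-59) + 304577) + (Z(-5)*(-25997) - 1*93179) = 1/(19/3 + 304577) + (7*(-25997) - 1*93179) = 1/(913750/3) + (-181979 - 93179) = 3/913750 - 275158 = -251425622497/913750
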